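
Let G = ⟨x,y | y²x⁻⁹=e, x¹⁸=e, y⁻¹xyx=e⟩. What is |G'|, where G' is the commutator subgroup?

G' = [G, G] is generated by all commutators. The generator-pair commutators are: [x, y] = x².
The subgroup they normally generate is {e, x², x⁴, x⁶, x⁸, x¹⁰, x¹², x¹⁴, x¹⁶}, of order 9.
Check: |G/G'| = 36/9 = 4 is the order of the abelianisation.

Answer: 9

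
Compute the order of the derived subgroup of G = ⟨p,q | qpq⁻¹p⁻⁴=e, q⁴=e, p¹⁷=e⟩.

G' = [G, G] is generated by all commutators. The generator-pair commutators are: [p, q] = p¹⁴.
The subgroup they normally generate is {e, p, p², p³, p⁴, p⁵, p⁶, p⁷, p⁸, p⁹, p¹⁰, p¹¹, p¹², p¹³, p¹⁴, p¹⁵, p¹⁶}, of order 17.
Check: |G/G'| = 68/17 = 4 is the order of the abelianisation.

Answer: 17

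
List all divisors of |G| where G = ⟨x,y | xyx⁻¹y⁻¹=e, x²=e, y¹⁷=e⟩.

|G| = 34 = 2 · 17. By Lagrange's theorem the order of any subgroup divides 34; the divisors of 34 are 1, 2, 17, 34.

Answer: 1, 2, 17, 34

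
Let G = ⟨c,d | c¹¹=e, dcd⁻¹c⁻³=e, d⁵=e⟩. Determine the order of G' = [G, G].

G' = [G, G] is generated by all commutators. The generator-pair commutators are: [c, d] = c⁹.
The subgroup they normally generate is {e, c, c², c³, c⁴, c⁵, c⁶, c⁷, c⁸, c⁹, c¹⁰}, of order 11.
Check: |G/G'| = 55/11 = 5 is the order of the abelianisation.

Answer: 11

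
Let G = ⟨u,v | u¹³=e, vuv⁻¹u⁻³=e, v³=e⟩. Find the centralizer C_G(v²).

⟨v²⟩ ⊆ C_G(v²) since powers of v² commute with v²; so |C_G(v²)| ≥ |⟨v²⟩| = 3.
By orbit–stabilizer, |C_G(v²)| = |G| / |conj. class of v²| = 39 / 13 = 3.
The 3 elements commuting with v² are {e, v, v²}.

Answer: {e, v, v²}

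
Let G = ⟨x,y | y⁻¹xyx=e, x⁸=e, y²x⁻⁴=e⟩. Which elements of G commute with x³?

⟨x³⟩ ⊆ C_G(x³) since powers of x³ commute with x³; so |C_G(x³)| ≥ |⟨x³⟩| = 8.
By orbit–stabilizer, |C_G(x³)| = |G| / |conj. class of x³| = 16 / 2 = 8.
The 8 elements commuting with x³ are {e, x, x², x³, x⁴, x⁵, x⁶, x⁷}.

Answer: {e, x, x², x³, x⁴, x⁵, x⁶, x⁷}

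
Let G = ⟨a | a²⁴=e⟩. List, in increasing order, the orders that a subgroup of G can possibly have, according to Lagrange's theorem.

|G| = 24 = 2³ · 3. By Lagrange's theorem the order of any subgroup divides 24; the divisors of 24 are 1, 2, 3, 4, 6, 8, 12, 24.

Answer: 1, 2, 3, 4, 6, 8, 12, 24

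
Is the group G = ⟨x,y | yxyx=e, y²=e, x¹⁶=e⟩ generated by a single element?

Every cyclic group is abelian. But x·y = xy while y·x = x¹⁵y, so x·y ≠ y·x and G is not abelian. Hence G is not cyclic.

Answer: No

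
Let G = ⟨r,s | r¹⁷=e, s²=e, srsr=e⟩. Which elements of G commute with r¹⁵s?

⟨r¹⁵s⟩ ⊆ C_G(r¹⁵s) since powers of r¹⁵s commute with r¹⁵s; so |C_G(r¹⁵s)| ≥ |⟨r¹⁵s⟩| = 2.
By orbit–stabilizer, |C_G(r¹⁵s)| = |G| / |conj. class of r¹⁵s| = 34 / 17 = 2.
The 2 elements commuting with r¹⁵s are {e, r¹⁵s}.

Answer: {e, r¹⁵s}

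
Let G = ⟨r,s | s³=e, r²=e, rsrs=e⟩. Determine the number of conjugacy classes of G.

The conjugacy classes (representative and size) are:
  [e] (size 1), [rs²] (size 3), [s²] (size 2).
Class equation: 1 + 3 + 2 = 6 = |G|. So G has 3 conjugacy classes.

Answer: 3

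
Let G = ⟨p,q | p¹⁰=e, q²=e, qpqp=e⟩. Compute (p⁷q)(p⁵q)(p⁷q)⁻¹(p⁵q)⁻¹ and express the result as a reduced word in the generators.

[(p⁷q), (p⁵q)] = (p⁷q)·(p⁵q)·(p⁷q)⁻¹·(p⁵q)⁻¹.
  (p⁷q) · (p⁵q) = p²
  (p²) · (p⁷q) = p⁹q
  (p⁹q) · (p⁵q) = p⁴

Answer: p⁴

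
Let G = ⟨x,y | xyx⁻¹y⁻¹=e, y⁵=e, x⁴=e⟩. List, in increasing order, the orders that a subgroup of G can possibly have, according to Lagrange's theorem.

|G| = 20 = 2² · 5. By Lagrange's theorem the order of any subgroup divides 20; the divisors of 20 are 1, 2, 4, 5, 10, 20.

Answer: 1, 2, 4, 5, 10, 20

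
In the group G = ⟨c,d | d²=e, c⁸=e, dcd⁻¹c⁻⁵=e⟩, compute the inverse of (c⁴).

The order of (c⁴) is 2 (smallest k with (c⁴)ᵏ = e), so (c⁴)⁻¹ = (c⁴)¹ = c⁴.
Check: (c⁴) · (c⁴) → (c⁴) · c⁴ = e, giving e as required.

Answer: c⁴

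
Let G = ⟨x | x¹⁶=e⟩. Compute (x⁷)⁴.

Compute successive powers of (x⁷), reducing at each step:
  (x⁷)²: (x⁷) · x⁷ = x¹⁴
  (x⁷)³: (x¹⁴) · x⁷ = x⁵
  (x⁷)⁴: (x⁵) · x⁷ = x¹²

Answer: x¹²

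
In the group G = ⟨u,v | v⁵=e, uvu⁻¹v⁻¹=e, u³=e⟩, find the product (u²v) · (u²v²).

Compute (u²v) · (u²v²) by multiplying left to right and reducing via the relations at each step:
  (u²v) · u² = uv
  (uv) · v² = uv³

Answer: uv³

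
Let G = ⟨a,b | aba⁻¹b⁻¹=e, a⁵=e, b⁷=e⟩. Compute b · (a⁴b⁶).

Compute b · (a⁴b⁶) by multiplying left to right and reducing via the relations at each step:
  b · a⁴ = a⁴b
  (a⁴b) · b⁶ = a⁴

Answer: a⁴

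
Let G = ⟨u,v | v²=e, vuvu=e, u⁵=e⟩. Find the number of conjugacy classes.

The conjugacy classes (representative and size) are:
  [e] (size 1), [u] (size 2), [u²] (size 2), [v] (size 5).
Class equation: 1 + 2 + 2 + 5 = 10 = |G|. So G has 4 conjugacy classes.

Answer: 4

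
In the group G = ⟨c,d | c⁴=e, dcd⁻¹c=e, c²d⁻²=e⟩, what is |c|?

Compute successive powers until reaching e:
  c¹ = c, c² = c², c³ = c³, c⁴ = e.
The smallest positive k with cᵏ = e is 4.

Answer: 4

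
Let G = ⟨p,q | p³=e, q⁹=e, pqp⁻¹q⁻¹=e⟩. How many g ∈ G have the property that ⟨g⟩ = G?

⟨g⟩ = G would require ord(g) = |G| = 27, but the maximum element order in G is 9 < 27. So G is not cyclic and no single element generates it: the count is 0.

Answer: 0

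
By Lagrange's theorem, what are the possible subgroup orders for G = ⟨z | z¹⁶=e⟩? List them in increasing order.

|G| = 16 = 2⁴. By Lagrange's theorem the order of any subgroup divides 16; the divisors of 16 are 1, 2, 4, 8, 16.

Answer: 1, 2, 4, 8, 16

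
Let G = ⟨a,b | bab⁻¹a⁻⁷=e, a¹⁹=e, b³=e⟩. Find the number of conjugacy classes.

The conjugacy classes (representative and size) are:
  [e] (size 1), [a¹¹] (size 3), [a¹⁴] (size 3), [a⁶] (size 3), [a¹⁷] (size 3), [a¹²] (size 3), [a¹⁰] (size 3), [a²b] (size 19), [a¹⁸b²] (size 19).
Class equation: 1 + 3 + 3 + 3 + 3 + 3 + 3 + 19 + 19 = 57 = |G|. So G has 9 conjugacy classes.

Answer: 9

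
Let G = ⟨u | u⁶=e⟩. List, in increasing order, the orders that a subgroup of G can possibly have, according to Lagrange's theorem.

|G| = 6 = 2 · 3. By Lagrange's theorem the order of any subgroup divides 6; the divisors of 6 are 1, 2, 3, 6.

Answer: 1, 2, 3, 6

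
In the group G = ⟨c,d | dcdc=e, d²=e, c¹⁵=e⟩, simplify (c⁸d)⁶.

Compute successive powers of (c⁸d), reducing at each step:
  (c⁸d)²: (c⁸d) · c⁸ = d;   d · d = e
  (c⁸d)³: e · c⁸ = c⁸;   (c⁸) · d = c⁸d
  (c⁸d)⁴: (c⁸d) · c⁸ = d;   d · d = e
  (c⁸d)⁵: e · c⁸ = c⁸;   (c⁸) · d = c⁸d
  (c⁸d)⁶: (c⁸d) · c⁸ = d;   d · d = e

Answer: e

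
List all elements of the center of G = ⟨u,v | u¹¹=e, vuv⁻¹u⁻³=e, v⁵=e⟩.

An element z ∈ Z(G) iff z commutes with every generator.
For example e is central: e·u = u = u·e; e·v = v = v·e.
Whereas u ∉ Z(G) since u·v = uv ≠ u³v = v·u.
Checking each of the 55 elements this way gives Z(G) = {e}, of order 1.

Answer: {e}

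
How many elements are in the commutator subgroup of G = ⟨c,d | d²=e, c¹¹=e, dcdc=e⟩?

G' = [G, G] is generated by all commutators. The generator-pair commutators are: [c, d] = c².
The subgroup they normally generate is {e, c, c², c³, c⁴, c⁵, c⁶, c⁷, c⁸, c⁹, c¹⁰}, of order 11.
Check: |G/G'| = 22/11 = 2 is the order of the abelianisation.

Answer: 11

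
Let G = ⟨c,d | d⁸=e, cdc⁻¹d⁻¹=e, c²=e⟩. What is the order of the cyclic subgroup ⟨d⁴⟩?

|⟨d⁴⟩| equals the order of d⁴. Compute successive powers until reaching e:
  (d⁴)¹ = d⁴, (d⁴)² = e.
The smallest positive k with (d⁴)ᵏ = e is 2, so |⟨d⁴⟩| = 2.

Answer: 2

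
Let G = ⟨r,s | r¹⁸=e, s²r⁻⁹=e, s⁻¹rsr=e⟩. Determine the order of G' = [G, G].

G' = [G, G] is generated by all commutators. The generator-pair commutators are: [r, s] = r².
The subgroup they normally generate is {e, r², r⁴, r⁶, r⁸, r¹⁰, r¹², r¹⁴, r¹⁶}, of order 9.
Check: |G/G'| = 36/9 = 4 is the order of the abelianisation.

Answer: 9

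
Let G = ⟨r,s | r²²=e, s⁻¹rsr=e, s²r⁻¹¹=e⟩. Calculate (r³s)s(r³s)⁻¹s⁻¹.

[(r³s), s] = (r³s)·s·(r³s)⁻¹·s⁻¹.
  (r³s) · s = r¹⁴
  (r¹⁴) · (r³s⁻¹) = r⁶s
  (r⁶s) · (s⁻¹) = r⁶

Answer: r⁶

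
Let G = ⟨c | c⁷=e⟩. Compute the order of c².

Compute successive powers until reaching e:
  (c²)¹ = c², (c²)² = c⁴, (c²)³ = c⁶, (c²)⁴ = c, (c²)⁵ = c³, (c²)⁶ = c⁵, (c²)⁷ = e.
The smallest positive k with (c²)ᵏ = e is 7.

Answer: 7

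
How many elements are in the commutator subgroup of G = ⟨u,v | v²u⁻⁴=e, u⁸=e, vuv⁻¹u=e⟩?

G' = [G, G] is generated by all commutators. The generator-pair commutators are: [u, v] = u².
The subgroup they normally generate is {e, u², u⁴, u⁶}, of order 4.
Check: |G/G'| = 16/4 = 4 is the order of the abelianisation.

Answer: 4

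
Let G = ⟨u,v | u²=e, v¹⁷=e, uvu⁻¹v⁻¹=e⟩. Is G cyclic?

|G| = 34. The element uv has order 34 (its powers give 34 distinct elements), so ⟨uv⟩ = G and G is cyclic.

Answer: Yes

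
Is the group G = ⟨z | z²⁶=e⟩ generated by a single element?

|G| = 26. The element z has order 26 (its powers give 26 distinct elements), so ⟨z⟩ = G and G is cyclic.

Answer: Yes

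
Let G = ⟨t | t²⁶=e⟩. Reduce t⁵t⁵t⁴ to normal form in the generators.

Multiply left to right, reducing at each step:
  (t⁵) · t⁵ = t¹⁰
  (t¹⁰) · t⁴ = t¹⁴

Answer: t¹⁴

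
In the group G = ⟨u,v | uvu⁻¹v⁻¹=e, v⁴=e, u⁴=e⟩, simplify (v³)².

Compute successive powers of (v³), reducing at each step:
  (v³)²: (v³) · v³ = v²

Answer: v²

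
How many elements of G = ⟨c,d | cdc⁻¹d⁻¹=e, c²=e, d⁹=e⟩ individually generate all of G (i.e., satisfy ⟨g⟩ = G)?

G is cyclic of order 18. An element generates G iff its order is 18, and a cyclic group of order 18 has exactly φ(18) = 6 such elements.

Answer: 6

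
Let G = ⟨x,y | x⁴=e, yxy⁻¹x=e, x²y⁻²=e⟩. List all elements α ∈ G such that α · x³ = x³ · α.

⟨x³⟩ ⊆ C_G(x³) since powers of x³ commute with x³; so |C_G(x³)| ≥ |⟨x³⟩| = 4.
By orbit–stabilizer, |C_G(x³)| = |G| / |conj. class of x³| = 8 / 2 = 4.
The 4 elements commuting with x³ are {e, x, x², x³}.

Answer: {e, x, x², x³}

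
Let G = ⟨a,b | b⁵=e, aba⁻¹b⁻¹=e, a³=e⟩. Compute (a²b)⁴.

Compute successive powers of (a²b), reducing at each step:
  (a²b)²: (a²b) · a² = ab;   (ab) · b = ab²
  (a²b)³: (ab²) · a² = b²;   (b²) · b = b³
  (a²b)⁴: (b³) · a² = a²b³;   (a²b³) · b = a²b⁴

Answer: a²b⁴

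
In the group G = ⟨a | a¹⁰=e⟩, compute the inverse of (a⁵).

The order of (a⁵) is 2 (smallest k with (a⁵)ᵏ = e), so (a⁵)⁻¹ = (a⁵)¹ = a⁵.
Check: (a⁵) · (a⁵) → (a⁵) · a⁵ = e, giving e as required.

Answer: a⁵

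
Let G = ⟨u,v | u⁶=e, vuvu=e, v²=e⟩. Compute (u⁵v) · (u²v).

Compute (u⁵v) · (u²v) by multiplying left to right and reducing via the relations at each step:
  (u⁵v) · u² = u³v
  (u³v) · v = u³

Answer: u³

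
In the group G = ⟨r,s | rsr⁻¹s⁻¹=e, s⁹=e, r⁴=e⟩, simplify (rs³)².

Compute successive powers of (rs³), reducing at each step:
  (rs³)²: (rs³) · r = r²s³;   (r²s³) · s³ = r²s⁶

Answer: r²s⁶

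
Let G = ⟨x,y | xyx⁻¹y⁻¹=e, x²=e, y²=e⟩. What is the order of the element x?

Compute successive powers until reaching e:
  x¹ = x, x² = e.
The smallest positive k with xᵏ = e is 2.

Answer: 2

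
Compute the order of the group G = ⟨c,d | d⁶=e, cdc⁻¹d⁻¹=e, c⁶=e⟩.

Enumerate words in the generators, reducing via the relations: the distinct elements are
  {c, d, e, cd, c², c³, c⁴, c⁵, d², d³, d⁴, d⁵, cd², cd³, cd⁴, cd⁵, c²d, c³d, c⁴d, c⁵d, c²d², c²d³, c²d⁴, c²d⁵, c³d², c³d³, c³d⁴, c³d⁵, c⁴d², c⁴d³, c⁴d⁴, c⁴d⁵, c⁵d², c⁵d³, c⁵d⁴, c⁵d⁵}.
No further products give new elements, so |G| = 36.

Answer: 36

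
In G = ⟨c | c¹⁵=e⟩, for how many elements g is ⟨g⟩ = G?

G is cyclic of order 15. An element generates G iff its order is 15, and a cyclic group of order 15 has exactly φ(15) = 8 such elements.

Answer: 8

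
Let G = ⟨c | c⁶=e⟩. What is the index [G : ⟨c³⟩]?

First find ord(c³) by computing successive powers:
  (c³)¹ = c³, (c³)² = e.
So |⟨c³⟩| = ord(c³) = 2. With |G| = 6, by Lagrange [G : ⟨c³⟩] = 6/2 = 3.

Answer: 3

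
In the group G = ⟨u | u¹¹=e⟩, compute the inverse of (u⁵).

The order of (u⁵) is 11 (smallest k with (u⁵)ᵏ = e), so (u⁵)⁻¹ = (u⁵)¹⁰ = u⁶.
Check: (u⁵) · (u⁶) → (u⁵) · u⁶ = e, giving e as required.

Answer: u⁶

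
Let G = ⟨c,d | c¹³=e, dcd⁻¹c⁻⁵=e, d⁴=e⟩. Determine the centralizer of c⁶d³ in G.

⟨c⁶d³⟩ ⊆ C_G(c⁶d³) since powers of c⁶d³ commute with c⁶d³; so |C_G(c⁶d³)| ≥ |⟨c⁶d³⟩| = 4.
By orbit–stabilizer, |C_G(c⁶d³)| = |G| / |conj. class of c⁶d³| = 52 / 13 = 4.
The 4 elements commuting with c⁶d³ are {e, c²d², c⁹d, c⁶d³}.

Answer: {e, c²d², c⁹d, c⁶d³}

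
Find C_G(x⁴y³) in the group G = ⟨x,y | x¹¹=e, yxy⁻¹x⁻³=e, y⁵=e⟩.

⟨x⁴y³⟩ ⊆ C_G(x⁴y³) since powers of x⁴y³ commute with x⁴y³; so |C_G(x⁴y³)| ≥ |⟨x⁴y³⟩| = 5.
By orbit–stabilizer, |C_G(x⁴y³)| = |G| / |conj. class of x⁴y³| = 55 / 11 = 5.
The 5 elements commuting with x⁴y³ are {e, x²y, x³y⁴, x⁴y³, x⁸y²}.

Answer: {e, x²y, x³y⁴, x⁴y³, x⁸y²}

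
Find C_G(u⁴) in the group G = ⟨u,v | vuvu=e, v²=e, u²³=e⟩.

⟨u⁴⟩ ⊆ C_G(u⁴) since powers of u⁴ commute with u⁴; so |C_G(u⁴)| ≥ |⟨u⁴⟩| = 23.
By orbit–stabilizer, |C_G(u⁴)| = |G| / |conj. class of u⁴| = 46 / 2 = 23.
The 23 elements commuting with u⁴ are {e, u, u², u³, u⁴, u⁵, u⁶, u⁷, u⁸, u⁹, u¹⁰, u¹¹, u¹², u¹³, u¹⁴, u¹⁵, u¹⁶, u¹⁷, u¹⁸, u¹⁹, u²⁰, u²¹, u²²}.

Answer: {e, u, u², u³, u⁴, u⁵, u⁶, u⁷, u⁸, u⁹, u¹⁰, u¹¹, u¹², u¹³, u¹⁴, u¹⁵, u¹⁶, u¹⁷, u¹⁸, u¹⁹, u²⁰, u²¹, u²²}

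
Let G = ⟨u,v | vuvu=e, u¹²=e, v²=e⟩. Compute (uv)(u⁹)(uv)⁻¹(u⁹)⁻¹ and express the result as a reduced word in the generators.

[(uv), (u⁹)] = (uv)·(u⁹)·(uv)⁻¹·(u⁹)⁻¹.
  (uv) · (u⁹) = u⁴v
  (u⁴v) · (uv) = u³
  (u³) · (u³) = u⁶

Answer: u⁶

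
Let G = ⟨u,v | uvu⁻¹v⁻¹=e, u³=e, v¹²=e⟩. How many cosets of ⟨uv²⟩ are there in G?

First find ord(uv²) by computing successive powers:
  (uv²)¹ = uv², (uv²)² = u²v⁴, (uv²)³ = v⁶, (uv²)⁴ = uv⁸, (uv²)⁵ = u²v¹⁰, (uv²)⁶ = e.
So |⟨uv²⟩| = ord(uv²) = 6. With |G| = 36, by Lagrange [G : ⟨uv²⟩] = 36/6 = 6.

Answer: 6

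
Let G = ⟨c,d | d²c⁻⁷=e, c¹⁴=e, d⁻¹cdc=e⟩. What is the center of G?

An element z ∈ Z(G) iff z commutes with every generator.
For example c⁷ is central: (c⁷)·c = c⁸ = c·(c⁷); (c⁷)·d = d⁻¹ = d·(c⁷).
Whereas c ∉ Z(G) since c·d = cd ≠ c⁶d⁻¹ = d·c.
Checking each of the 28 elements this way gives Z(G) = {e, c⁷}, of order 2.

Answer: {e, c⁷}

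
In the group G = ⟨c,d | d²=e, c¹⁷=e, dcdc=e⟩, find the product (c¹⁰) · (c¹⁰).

Compute (c¹⁰) · (c¹⁰) by multiplying left to right and reducing via the relations at each step:
  (c¹⁰) · c¹⁰ = c³

Answer: c³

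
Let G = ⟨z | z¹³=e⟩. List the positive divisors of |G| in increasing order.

|G| = 13 = 13. By Lagrange's theorem the order of any subgroup divides 13; the divisors of 13 are 1, 13.

Answer: 1, 13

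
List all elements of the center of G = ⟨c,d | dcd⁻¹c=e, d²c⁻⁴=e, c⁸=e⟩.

An element z ∈ Z(G) iff z commutes with every generator.
For example c⁴ is central: (c⁴)·c = c⁵ = c·(c⁴); (c⁴)·d = d⁻¹ = d·(c⁴).
Whereas c ∉ Z(G) since c·d = cd ≠ c³d⁻¹ = d·c.
Checking each of the 16 elements this way gives Z(G) = {e, c⁴}, of order 2.

Answer: {e, c⁴}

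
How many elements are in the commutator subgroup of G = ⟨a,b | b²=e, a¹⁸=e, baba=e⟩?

G' = [G, G] is generated by all commutators. The generator-pair commutators are: [a, b] = a².
The subgroup they normally generate is {e, a², a⁴, a⁶, a⁸, a¹⁰, a¹², a¹⁴, a¹⁶}, of order 9.
Check: |G/G'| = 36/9 = 4 is the order of the abelianisation.

Answer: 9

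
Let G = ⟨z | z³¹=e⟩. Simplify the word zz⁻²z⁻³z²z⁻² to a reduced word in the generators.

Multiply left to right, reducing at each step:
  z · z⁻² = z³⁰
  (z³⁰) · z⁻³ = z²⁷
  (z²⁷) · z² = z²⁹
  (z²⁹) · z⁻² = z²⁷

Answer: z²⁷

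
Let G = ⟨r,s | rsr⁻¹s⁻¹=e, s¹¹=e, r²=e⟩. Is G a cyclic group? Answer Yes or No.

|G| = 22. The element rs has order 22 (its powers give 22 distinct elements), so ⟨rs⟩ = G and G is cyclic.

Answer: Yes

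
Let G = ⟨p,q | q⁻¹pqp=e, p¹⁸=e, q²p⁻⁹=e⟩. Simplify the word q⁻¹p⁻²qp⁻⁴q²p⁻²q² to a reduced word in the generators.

Multiply left to right, reducing at each step:
  (q⁻¹) · p⁻² = p²q⁻¹
  (p²q⁻¹) · q = p²
  (p²) · p⁻⁴ = p¹⁶
  (p¹⁶) · q² = p⁷
  (p⁷) · p⁻² = p⁵
  (p⁵) · q² = p¹⁴

Answer: p¹⁴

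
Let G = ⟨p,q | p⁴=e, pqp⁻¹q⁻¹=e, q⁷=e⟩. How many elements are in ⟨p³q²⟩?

|⟨p³q²⟩| equals the order of p³q². Compute successive powers until reaching e:
  (p³q²)¹ = p³q², (p³q²)² = p²q⁴, (p³q²)³ = pq⁶, (p³q²)⁴ = q, (p³q²)⁵ = p³q³, (p³q²)⁶ = p²q⁵, (p³q²)⁷ = p, (p³q²)⁸ = q², (p³q²)⁹ = p³q⁴, (p³q²)¹⁰ = p²q⁶, (p³q²)¹¹ = pq, (p³q²)¹² = q³, (p³q²)¹³ = p³q⁵, (p³q²)¹⁴ = p², (p³q²)¹⁵ = pq², (p³q²)¹⁶ = q⁴, (p³q²)¹⁷ = p³q⁶, (p³q²)¹⁸ = p²q, (p³q²)¹⁹ = pq³, (p³q²)²⁰ = q⁵, (p³q²)²¹ = p³, (p³q²)²² = p²q², (p³q²)²³ = pq⁴, (p³q²)²⁴ = q⁶, (p³q²)²⁵ = p³q, (p³q²)²⁶ = p²q³, (p³q²)²⁷ = pq⁵, (p³q²)²⁸ = e.
The smallest positive k with (p³q²)ᵏ = e is 28, so |⟨p³q²⟩| = 28.

Answer: 28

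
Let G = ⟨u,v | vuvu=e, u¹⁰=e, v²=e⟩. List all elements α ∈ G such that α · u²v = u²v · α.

⟨u²v⟩ ⊆ C_G(u²v) since powers of u²v commute with u²v; so |C_G(u²v)| ≥ |⟨u²v⟩| = 2.
By orbit–stabilizer, |C_G(u²v)| = |G| / |conj. class of u²v| = 20 / 5 = 4.
The 4 elements commuting with u²v are {e, u⁵, u²v, u⁷v}.

Answer: {e, u⁵, u²v, u⁷v}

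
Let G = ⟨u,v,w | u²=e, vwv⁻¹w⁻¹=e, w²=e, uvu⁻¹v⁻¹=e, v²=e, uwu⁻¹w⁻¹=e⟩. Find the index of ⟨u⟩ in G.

First find ord(u) by computing successive powers:
  u¹ = u, u² = e.
So |⟨u⟩| = ord(u) = 2. With |G| = 8, by Lagrange [G : ⟨u⟩] = 8/2 = 4.

Answer: 4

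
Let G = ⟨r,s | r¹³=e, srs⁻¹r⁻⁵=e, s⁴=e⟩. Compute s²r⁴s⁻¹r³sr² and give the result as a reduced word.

Multiply left to right, reducing at each step:
  (s²) · r⁴ = r⁹s²
  (r⁹s²) · s⁻¹ = r⁹s
  (r⁹s) · r³ = r¹¹s
  (r¹¹s) · s = r¹¹s²
  (r¹¹s²) · r² = r⁹s²

Answer: r⁹s²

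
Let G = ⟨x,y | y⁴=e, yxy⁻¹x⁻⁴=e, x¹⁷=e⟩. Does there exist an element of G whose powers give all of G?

Every cyclic group is abelian. But x·y = xy while y·x = x⁴y, so x·y ≠ y·x and G is not abelian. Hence G is not cyclic.

Answer: No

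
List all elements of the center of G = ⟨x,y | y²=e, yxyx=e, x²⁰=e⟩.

An element z ∈ Z(G) iff z commutes with every generator.
For example x¹⁰ is central: (x¹⁰)·x = x¹¹ = x·(x¹⁰); (x¹⁰)·y = x¹⁰y = y·(x¹⁰).
Whereas x ∉ Z(G) since x·y = xy ≠ x¹⁹y = y·x.
Checking each of the 40 elements this way gives Z(G) = {e, x¹⁰}, of order 2.

Answer: {e, x¹⁰}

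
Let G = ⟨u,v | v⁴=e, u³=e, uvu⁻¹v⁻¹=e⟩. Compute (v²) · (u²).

Compute (v²) · (u²) by multiplying left to right and reducing via the relations at each step:
  (v²) · u² = u²v²

Answer: u²v²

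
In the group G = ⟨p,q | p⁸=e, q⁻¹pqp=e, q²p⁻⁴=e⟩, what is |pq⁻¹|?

Compute successive powers until reaching e:
  (pq⁻¹)¹ = pq⁻¹, (pq⁻¹)² = p⁴, (pq⁻¹)³ = pq, (pq⁻¹)⁴ = e.
The smallest positive k with (pq⁻¹)ᵏ = e is 4.

Answer: 4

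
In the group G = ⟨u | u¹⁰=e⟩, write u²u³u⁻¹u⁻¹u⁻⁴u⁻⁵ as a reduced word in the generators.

Multiply left to right, reducing at each step:
  (u²) · u³ = u⁵
  (u⁵) · u⁻¹ = u⁴
  (u⁴) · u⁻¹ = u³
  (u³) · u⁻⁴ = u⁹
  (u⁹) · u⁻⁵ = u⁴

Answer: u⁴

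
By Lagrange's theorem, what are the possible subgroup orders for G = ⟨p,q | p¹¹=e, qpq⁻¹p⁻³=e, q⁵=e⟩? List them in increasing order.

|G| = 55 = 5 · 11. By Lagrange's theorem the order of any subgroup divides 55; the divisors of 55 are 1, 5, 11, 55.

Answer: 1, 5, 11, 55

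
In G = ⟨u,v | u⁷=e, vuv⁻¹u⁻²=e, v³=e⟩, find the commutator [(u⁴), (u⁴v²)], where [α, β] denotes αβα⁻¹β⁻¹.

[(u⁴), (u⁴v²)] = (u⁴)·(u⁴v²)·(u⁴)⁻¹·(u⁴v²)⁻¹.
  (u⁴) · (u⁴v²) = uv²
  (uv²) · (u³) = u⁶v²
  (u⁶v²) · (u⁶v) = u²

Answer: u²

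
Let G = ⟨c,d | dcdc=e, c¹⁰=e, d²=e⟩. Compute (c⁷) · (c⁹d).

Compute (c⁷) · (c⁹d) by multiplying left to right and reducing via the relations at each step:
  (c⁷) · c⁹ = c⁶
  (c⁶) · d = c⁶d

Answer: c⁶d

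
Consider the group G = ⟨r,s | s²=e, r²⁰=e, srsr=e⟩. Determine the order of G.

Enumerate words in the generators, reducing via the relations: the distinct elements are
  {e, r, s, rs, r², r³, r⁴, r⁵, r⁶, r⁷, r⁸, r⁹, r²s, r³s, r¹², r¹³, r¹¹, r¹⁰, r¹⁴, r¹⁵, r¹⁶, r¹⁷, r¹⁸, r¹⁹, r⁴s, r⁵s, r⁶s, r⁷s, r⁸s, r⁹s, r¹²s, r¹³s, r¹¹s, r¹⁰s, r¹⁴s, r¹⁵s, r¹⁶s, r¹⁷s, r¹⁸s, r¹⁹s}.
No further products give new elements, so |G| = 40.

Answer: 40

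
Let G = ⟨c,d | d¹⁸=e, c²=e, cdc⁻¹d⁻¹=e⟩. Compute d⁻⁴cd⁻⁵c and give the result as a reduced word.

Multiply left to right, reducing at each step:
  (d¹⁴) · c = cd¹⁴
  (cd¹⁴) · d⁻⁵ = cd⁹
  (cd⁹) · c = d⁹

Answer: d⁹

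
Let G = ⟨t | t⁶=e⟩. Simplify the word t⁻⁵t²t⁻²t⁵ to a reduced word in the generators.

Multiply left to right, reducing at each step:
  t · t² = t³
  (t³) · t⁻² = t
  t · t⁵ = e

Answer: e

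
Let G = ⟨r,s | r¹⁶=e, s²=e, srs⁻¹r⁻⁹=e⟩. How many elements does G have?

Enumerate words in the generators, reducing via the relations: the distinct elements are
  {e, r, s, rs, r², r³, r⁴, r⁵, r⁶, r⁷, r⁸, r⁹, r²s, r³s, r¹², r¹³, r¹¹, r¹⁰, r¹⁴, r¹⁵, r⁴s, r⁵s, r⁶s, r⁷s, r⁸s, r⁹s, r¹²s, r¹³s, r¹¹s, r¹⁰s, r¹⁴s, r¹⁵s}.
No further products give new elements, so |G| = 32.

Answer: 32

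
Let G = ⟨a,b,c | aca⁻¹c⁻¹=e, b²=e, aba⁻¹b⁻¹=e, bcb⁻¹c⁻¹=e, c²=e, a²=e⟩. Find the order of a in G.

Compute successive powers until reaching e:
  a¹ = a, a² = e.
The smallest positive k with aᵏ = e is 2.

Answer: 2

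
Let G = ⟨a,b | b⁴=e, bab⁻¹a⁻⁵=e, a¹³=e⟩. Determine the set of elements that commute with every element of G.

An element z ∈ Z(G) iff z commutes with every generator.
For example e is central: e·a = a = a·e; e·b = b = b·e.
Whereas a ∉ Z(G) since a·b = ab ≠ a⁵b = b·a.
Checking each of the 52 elements this way gives Z(G) = {e}, of order 1.

Answer: {e}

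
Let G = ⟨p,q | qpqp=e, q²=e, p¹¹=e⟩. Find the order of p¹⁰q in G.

Compute successive powers until reaching e:
  (p¹⁰q)¹ = p¹⁰q, (p¹⁰q)² = e.
The smallest positive k with (p¹⁰q)ᵏ = e is 2.

Answer: 2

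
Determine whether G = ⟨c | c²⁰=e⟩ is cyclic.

|G| = 20. The element c has order 20 (its powers give 20 distinct elements), so ⟨c⟩ = G and G is cyclic.

Answer: Yes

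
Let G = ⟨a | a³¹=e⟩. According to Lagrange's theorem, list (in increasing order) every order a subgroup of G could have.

|G| = 31 = 31. By Lagrange's theorem the order of any subgroup divides 31; the divisors of 31 are 1, 31.

Answer: 1, 31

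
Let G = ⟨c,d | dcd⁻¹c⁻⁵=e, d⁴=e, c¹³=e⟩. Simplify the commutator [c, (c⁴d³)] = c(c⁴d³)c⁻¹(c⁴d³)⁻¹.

[c, (c⁴d³)] = c·(c⁴d³)·c⁻¹·(c⁴d³)⁻¹.
  c · (c⁴d³) = c⁵d³
  (c⁵d³) · (c¹²) = c¹⁰d³
  (c¹⁰d³) · (c⁶d) = c⁶

Answer: c⁶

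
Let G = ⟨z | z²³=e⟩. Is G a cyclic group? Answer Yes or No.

|G| = 23. The element z has order 23 (its powers give 23 distinct elements), so ⟨z⟩ = G and G is cyclic.

Answer: Yes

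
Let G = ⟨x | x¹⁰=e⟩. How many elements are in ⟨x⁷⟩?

|⟨x⁷⟩| equals the order of x⁷. Compute successive powers until reaching e:
  (x⁷)¹ = x⁷, (x⁷)² = x⁴, (x⁷)³ = x, (x⁷)⁴ = x⁸, (x⁷)⁵ = x⁵, (x⁷)⁶ = x², (x⁷)⁷ = x⁹, (x⁷)⁸ = x⁶, (x⁷)⁹ = x³, (x⁷)¹⁰ = e.
The smallest positive k with (x⁷)ᵏ = e is 10, so |⟨x⁷⟩| = 10.

Answer: 10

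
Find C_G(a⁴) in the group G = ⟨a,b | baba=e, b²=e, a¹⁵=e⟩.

⟨a⁴⟩ ⊆ C_G(a⁴) since powers of a⁴ commute with a⁴; so |C_G(a⁴)| ≥ |⟨a⁴⟩| = 15.
By orbit–stabilizer, |C_G(a⁴)| = |G| / |conj. class of a⁴| = 30 / 2 = 15.
The 15 elements commuting with a⁴ are {e, a, a², a³, a⁴, a⁵, a⁶, a⁷, a⁸, a⁹, a¹⁰, a¹¹, a¹², a¹³, a¹⁴}.

Answer: {e, a, a², a³, a⁴, a⁵, a⁶, a⁷, a⁸, a⁹, a¹⁰, a¹¹, a¹², a¹³, a¹⁴}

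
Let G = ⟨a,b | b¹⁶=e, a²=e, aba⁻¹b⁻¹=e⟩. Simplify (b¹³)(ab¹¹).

Compute (b¹³) · (ab¹¹) by multiplying left to right and reducing via the relations at each step:
  (b¹³) · a = ab¹³
  (ab¹³) · b¹¹ = ab⁸

Answer: ab⁸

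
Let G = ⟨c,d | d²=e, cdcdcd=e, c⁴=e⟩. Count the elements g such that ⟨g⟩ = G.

⟨g⟩ = G would require ord(g) = |G| = 24, but the maximum element order in G is 4 < 24. So G is not cyclic and no single element generates it: the count is 0.

Answer: 0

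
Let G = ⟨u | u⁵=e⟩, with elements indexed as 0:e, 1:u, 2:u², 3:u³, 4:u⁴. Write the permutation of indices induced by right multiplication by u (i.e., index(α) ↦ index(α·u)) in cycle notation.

(0 1 2 3 4)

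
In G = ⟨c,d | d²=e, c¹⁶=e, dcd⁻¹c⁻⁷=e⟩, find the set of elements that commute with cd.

⟨cd⟩ ⊆ C_G(cd) since powers of cd commute with cd; so |C_G(cd)| ≥ |⟨cd⟩| = 4.
By orbit–stabilizer, |C_G(cd)| = |G| / |conj. class of cd| = 32 / 8 = 4.
The 4 elements commuting with cd are {e, c⁸, cd, c⁹d}.

Answer: {e, c⁸, cd, c⁹d}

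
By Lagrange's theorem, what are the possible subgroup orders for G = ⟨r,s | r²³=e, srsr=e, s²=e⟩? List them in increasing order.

|G| = 46 = 2 · 23. By Lagrange's theorem the order of any subgroup divides 46; the divisors of 46 are 1, 2, 23, 46.

Answer: 1, 2, 23, 46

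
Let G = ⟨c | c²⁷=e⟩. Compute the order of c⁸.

Compute successive powers until reaching e:
  (c⁸)¹ = c⁸, (c⁸)² = c¹⁶, (c⁸)³ = c²⁴, (c⁸)⁴ = c⁵, (c⁸)⁵ = c¹³, (c⁸)⁶ = c²¹, (c⁸)⁷ = c², (c⁸)⁸ = c¹⁰, (c⁸)⁹ = c¹⁸, (c⁸)¹⁰ = c²⁶, (c⁸)¹¹ = c⁷, (c⁸)¹² = c¹⁵, (c⁸)¹³ = c²³, (c⁸)¹⁴ = c⁴, (c⁸)¹⁵ = c¹², (c⁸)¹⁶ = c²⁰, (c⁸)¹⁷ = c, (c⁸)¹⁸ = c⁹, (c⁸)¹⁹ = c¹⁷, (c⁸)²⁰ = c²⁵, (c⁸)²¹ = c⁶, (c⁸)²² = c¹⁴, (c⁸)²³ = c²², (c⁸)²⁴ = c³, (c⁸)²⁵ = c¹¹, (c⁸)²⁶ = c¹⁹, (c⁸)²⁷ = e.
The smallest positive k with (c⁸)ᵏ = e is 27.

Answer: 27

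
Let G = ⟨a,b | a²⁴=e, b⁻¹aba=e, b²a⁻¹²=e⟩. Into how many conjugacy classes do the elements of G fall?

The conjugacy classes (representative and size) are:
  [e] (size 1), [a] (size 2), [a²] (size 2), [a³] (size 2), [a⁴] (size 2), [a⁵] (size 2), [a¹⁸] (size 2), [a⁷] (size 2), [a¹⁶] (size 2), [a¹⁵] (size 2), [a¹⁴] (size 2), [a¹³] (size 2), [a¹²] (size 1), [a⁶b] (size 12), [a⁵b⁻¹] (size 12).
Class equation: 1 + 2 + 2 + 2 + 2 + 2 + 2 + 2 + 2 + 2 + 2 + 2 + 1 + 12 + 12 = 48 = |G|. So G has 15 conjugacy classes.

Answer: 15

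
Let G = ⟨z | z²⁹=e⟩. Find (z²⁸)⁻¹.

The order of (z²⁸) is 29 (smallest k with (z²⁸)ᵏ = e), so (z²⁸)⁻¹ = (z²⁸)²⁸ = z.
Check: (z²⁸) · z → (z²⁸) · z = e, giving e as required.

Answer: z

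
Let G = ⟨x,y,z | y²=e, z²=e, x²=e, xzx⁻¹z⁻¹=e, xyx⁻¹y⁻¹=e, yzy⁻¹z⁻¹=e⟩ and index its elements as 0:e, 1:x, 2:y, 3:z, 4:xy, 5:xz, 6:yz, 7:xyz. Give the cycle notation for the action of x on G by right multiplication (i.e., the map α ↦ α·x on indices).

(0 1)(2 4)(3 5)(6 7)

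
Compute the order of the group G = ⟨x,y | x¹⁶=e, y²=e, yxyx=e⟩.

Enumerate words in the generators, reducing via the relations: the distinct elements are
  {e, x, y, xy, x², x³, x⁴, x⁵, x⁶, x⁷, x⁸, x⁹, x²y, x³y, x¹², x¹³, x¹¹, x¹⁰, x¹⁴, x¹⁵, x⁴y, x⁵y, x⁶y, x⁷y, x⁸y, x⁹y, x¹²y, x¹³y, x¹¹y, x¹⁰y, x¹⁴y, x¹⁵y}.
No further products give new elements, so |G| = 32.

Answer: 32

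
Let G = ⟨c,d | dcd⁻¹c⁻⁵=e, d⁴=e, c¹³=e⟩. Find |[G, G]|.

G' = [G, G] is generated by all commutators. The generator-pair commutators are: [c, d] = c⁹.
The subgroup they normally generate is {e, c, c², c³, c⁴, c⁵, c⁶, c⁷, c⁸, c⁹, c¹⁰, c¹¹, c¹²}, of order 13.
Check: |G/G'| = 52/13 = 4 is the order of the abelianisation.

Answer: 13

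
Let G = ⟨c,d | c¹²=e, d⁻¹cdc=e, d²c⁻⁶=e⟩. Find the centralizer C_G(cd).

⟨cd⟩ ⊆ C_G(cd) since powers of cd commute with cd; so |C_G(cd)| ≥ |⟨cd⟩| = 4.
By orbit–stabilizer, |C_G(cd)| = |G| / |conj. class of cd| = 24 / 6 = 4.
The 4 elements commuting with cd are {e, c⁶, cd, cd⁻¹}.

Answer: {e, c⁶, cd, cd⁻¹}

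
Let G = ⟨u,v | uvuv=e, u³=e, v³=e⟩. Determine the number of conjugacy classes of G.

The conjugacy classes (representative and size) are:
  [e] (size 1), [vu²] (size 4), [v²u] (size 4), [u²v²] (size 3).
Class equation: 1 + 4 + 4 + 3 = 12 = |G|. So G has 4 conjugacy classes.

Answer: 4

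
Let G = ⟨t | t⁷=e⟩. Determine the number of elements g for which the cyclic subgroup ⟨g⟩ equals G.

G is cyclic of order 7. An element generates G iff its order is 7, and a cyclic group of order 7 has exactly φ(7) = 6 such elements.

Answer: 6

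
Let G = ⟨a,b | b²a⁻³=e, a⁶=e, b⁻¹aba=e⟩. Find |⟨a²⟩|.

|⟨a²⟩| equals the order of a². Compute successive powers until reaching e:
  (a²)¹ = a², (a²)² = a⁴, (a²)³ = e.
The smallest positive k with (a²)ᵏ = e is 3, so |⟨a²⟩| = 3.

Answer: 3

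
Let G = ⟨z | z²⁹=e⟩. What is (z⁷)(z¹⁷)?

Compute (z⁷) · (z¹⁷) by multiplying left to right and reducing via the relations at each step:
  (z⁷) · z¹⁷ = z²⁴

Answer: z²⁴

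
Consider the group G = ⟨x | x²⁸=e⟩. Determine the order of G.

G is generated by a single element, so G is cyclic. The relator gives x²⁸ = e and no smaller power is forced to be e, so the 28 powers {e, x, x², x³, x⁴, x⁵, x⁶, x⁷, x⁸, x⁹, x²², x²³, x²¹, x²⁰, x²⁴, x²⁵, x²⁶, x²⁷, x¹², x¹³, x¹¹, x¹⁰, x¹⁴, x¹⁵, x¹⁶, x¹⁷, x¹⁸, x¹⁹} are distinct. Hence |G| = 28.

Answer: 28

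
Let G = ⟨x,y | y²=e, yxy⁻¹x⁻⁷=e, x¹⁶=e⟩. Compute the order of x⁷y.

Compute successive powers until reaching e:
  (x⁷y)¹ = x⁷y, (x⁷y)² = x⁸, (x⁷y)³ = x¹⁵y, (x⁷y)⁴ = e.
The smallest positive k with (x⁷y)ᵏ = e is 4.

Answer: 4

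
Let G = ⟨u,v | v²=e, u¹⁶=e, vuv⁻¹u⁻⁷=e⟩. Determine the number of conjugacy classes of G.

The conjugacy classes (representative and size) are:
  [e] (size 1), [u] (size 2), [u¹⁴] (size 2), [u³] (size 2), [u⁴] (size 2), [u¹⁰] (size 2), [u⁸] (size 1), [u⁹] (size 2), [u¹¹] (size 2), [u¹⁰v] (size 8), [uv] (size 8).
Class equation: 1 + 2 + 2 + 2 + 2 + 2 + 1 + 2 + 2 + 8 + 8 = 32 = |G|. So G has 11 conjugacy classes.

Answer: 11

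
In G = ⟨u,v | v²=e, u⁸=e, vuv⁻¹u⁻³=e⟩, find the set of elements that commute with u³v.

⟨u³v⟩ ⊆ C_G(u³v) since powers of u³v commute with u³v; so |C_G(u³v)| ≥ |⟨u³v⟩| = 4.
By orbit–stabilizer, |C_G(u³v)| = |G| / |conj. class of u³v| = 16 / 4 = 4.
The 4 elements commuting with u³v are {e, u⁴, u³v, u⁷v}.

Answer: {e, u⁴, u³v, u⁷v}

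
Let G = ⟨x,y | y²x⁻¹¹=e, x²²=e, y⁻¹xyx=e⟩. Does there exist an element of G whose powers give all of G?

Every cyclic group is abelian. But x·y = xy while y·x = x¹⁰y⁻¹, so x·y ≠ y·x and G is not abelian. Hence G is not cyclic.

Answer: No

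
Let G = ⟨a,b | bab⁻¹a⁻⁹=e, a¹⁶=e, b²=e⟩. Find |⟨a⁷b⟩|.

|⟨a⁷b⟩| equals the order of a⁷b. Compute successive powers until reaching e:
  (a⁷b)¹ = a⁷b, (a⁷b)² = a⁶, (a⁷b)³ = a¹³b, (a⁷b)⁴ = a¹², (a⁷b)⁵ = a³b, (a⁷b)⁶ = a², (a⁷b)⁷ = a⁹b, (a⁷b)⁸ = a⁸, (a⁷b)⁹ = a¹⁵b, (a⁷b)¹⁰ = a¹⁴, (a⁷b)¹¹ = a⁵b, (a⁷b)¹² = a⁴, (a⁷b)¹³ = a¹¹b, (a⁷b)¹⁴ = a¹⁰, (a⁷b)¹⁵ = ab, (a⁷b)¹⁶ = e.
The smallest positive k with (a⁷b)ᵏ = e is 16, so |⟨a⁷b⟩| = 16.

Answer: 16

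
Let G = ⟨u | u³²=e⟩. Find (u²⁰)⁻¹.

The order of (u²⁰) is 8 (smallest k with (u²⁰)ᵏ = e), so (u²⁰)⁻¹ = (u²⁰)⁷ = u¹².
Check: (u²⁰) · (u¹²) → (u²⁰) · u¹² = e, giving e as required.

Answer: u¹²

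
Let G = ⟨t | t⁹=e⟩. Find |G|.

G is generated by a single element, so G is cyclic. The relator gives t⁹ = e and no smaller power is forced to be e, so the 9 powers {e, t, t², t³, t⁴, t⁵, t⁶, t⁷, t⁸} are distinct. Hence |G| = 9.

Answer: 9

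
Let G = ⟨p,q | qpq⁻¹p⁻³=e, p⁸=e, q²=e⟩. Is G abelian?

p·q = pq but q·p = p³q, so p·q ≠ q·p and G is not abelian.

Answer: No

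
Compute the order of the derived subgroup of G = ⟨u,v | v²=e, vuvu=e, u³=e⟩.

G' = [G, G] is generated by all commutators. The generator-pair commutators are: [u, v] = u².
The subgroup they normally generate is {e, u, u²}, of order 3.
Check: |G/G'| = 6/3 = 2 is the order of the abelianisation.

Answer: 3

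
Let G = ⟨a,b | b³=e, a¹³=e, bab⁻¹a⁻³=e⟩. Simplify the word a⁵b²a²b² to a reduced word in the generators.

Multiply left to right, reducing at each step:
  (a⁵) · b² = a⁵b²
  (a⁵b²) · a² = a¹⁰b²
  (a¹⁰b²) · b² = a¹⁰b

Answer: a¹⁰b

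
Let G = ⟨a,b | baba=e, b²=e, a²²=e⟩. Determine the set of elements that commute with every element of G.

An element z ∈ Z(G) iff z commutes with every generator.
For example a¹¹ is central: (a¹¹)·a = a¹² = a·(a¹¹); (a¹¹)·b = a¹¹b = b·(a¹¹).
Whereas a ∉ Z(G) since a·b = ab ≠ a²¹b = b·a.
Checking each of the 44 elements this way gives Z(G) = {e, a¹¹}, of order 2.

Answer: {e, a¹¹}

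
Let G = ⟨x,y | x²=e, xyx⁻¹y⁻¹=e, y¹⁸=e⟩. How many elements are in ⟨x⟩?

|⟨x⟩| equals the order of x. Compute successive powers until reaching e:
  x¹ = x, x² = e.
The smallest positive k with xᵏ = e is 2, so |⟨x⟩| = 2.

Answer: 2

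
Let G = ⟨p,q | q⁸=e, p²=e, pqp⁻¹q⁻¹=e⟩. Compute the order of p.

Compute successive powers until reaching e:
  p¹ = p, p² = e.
The smallest positive k with pᵏ = e is 2.

Answer: 2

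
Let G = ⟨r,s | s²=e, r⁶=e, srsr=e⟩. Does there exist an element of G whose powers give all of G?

Every cyclic group is abelian. But r·s = rs while s·r = r⁵s, so r·s ≠ s·r and G is not abelian. Hence G is not cyclic.

Answer: No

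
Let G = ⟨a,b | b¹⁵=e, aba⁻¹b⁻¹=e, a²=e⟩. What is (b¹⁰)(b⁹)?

Compute (b¹⁰) · (b⁹) by multiplying left to right and reducing via the relations at each step:
  (b¹⁰) · b⁹ = b⁴

Answer: b⁴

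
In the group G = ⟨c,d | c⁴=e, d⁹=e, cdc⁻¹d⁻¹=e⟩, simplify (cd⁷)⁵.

Compute successive powers of (cd⁷), reducing at each step:
  (cd⁷)²: (cd⁷) · c = c²d⁷;   (c²d⁷) · d⁷ = c²d⁵
  (cd⁷)³: (c²d⁵) · c = c³d⁵;   (c³d⁵) · d⁷ = c³d³
  (cd⁷)⁴: (c³d³) · c = d³;   (d³) · d⁷ = d
  (cd⁷)⁵: d · c = cd;   (cd) · d⁷ = cd⁸

Answer: cd⁸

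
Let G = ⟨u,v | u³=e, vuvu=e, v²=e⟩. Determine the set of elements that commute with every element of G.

An element z ∈ Z(G) iff z commutes with every generator.
For example e is central: e·u = u = u·e; e·v = v = v·e.
Whereas u ∉ Z(G) since u·v = uv ≠ u²v = v·u.
Checking each of the 6 elements this way gives Z(G) = {e}, of order 1.

Answer: {e}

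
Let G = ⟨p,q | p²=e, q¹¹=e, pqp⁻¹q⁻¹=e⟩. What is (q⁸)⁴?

Compute successive powers of (q⁸), reducing at each step:
  (q⁸)²: (q⁸) · q⁸ = q⁵
  (q⁸)³: (q⁵) · q⁸ = q²
  (q⁸)⁴: (q²) · q⁸ = q¹⁰

Answer: q¹⁰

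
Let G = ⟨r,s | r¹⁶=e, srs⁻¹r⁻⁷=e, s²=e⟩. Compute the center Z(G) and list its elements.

An element z ∈ Z(G) iff z commutes with every generator.
For example r⁸ is central: (r⁸)·r = r⁹ = r·(r⁸); (r⁸)·s = r⁸s = s·(r⁸).
Whereas r ∉ Z(G) since r·s = rs ≠ r⁷s = s·r.
Checking each of the 32 elements this way gives Z(G) = {e, r⁸}, of order 2.

Answer: {e, r⁸}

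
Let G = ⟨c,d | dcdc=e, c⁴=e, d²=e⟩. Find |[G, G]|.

G' = [G, G] is generated by all commutators. The generator-pair commutators are: [c, d] = c².
The subgroup they normally generate is {e, c²}, of order 2.
Check: |G/G'| = 8/2 = 4 is the order of the abelianisation.

Answer: 2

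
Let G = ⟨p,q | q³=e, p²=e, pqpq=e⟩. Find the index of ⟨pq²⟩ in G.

First find ord(pq²) by computing successive powers:
  (pq²)¹ = pq², (pq²)² = e.
So |⟨pq²⟩| = ord(pq²) = 2. With |G| = 6, by Lagrange [G : ⟨pq²⟩] = 6/2 = 3.

Answer: 3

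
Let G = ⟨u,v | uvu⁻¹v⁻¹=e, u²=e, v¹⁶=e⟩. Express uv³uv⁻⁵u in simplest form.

Multiply left to right, reducing at each step:
  u · v³ = uv³
  (uv³) · u = v³
  (v³) · v⁻⁵ = v¹⁴
  (v¹⁴) · u = uv¹⁴

Answer: uv¹⁴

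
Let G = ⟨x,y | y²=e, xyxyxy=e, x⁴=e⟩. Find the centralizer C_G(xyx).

⟨xyx⟩ ⊆ C_G(xyx) since powers of xyx commute with xyx; so |C_G(xyx)| ≥ |⟨xyx⟩| = 4.
By orbit–stabilizer, |C_G(xyx)| = |G| / |conj. class of xyx| = 24 / 6 = 4.
The 4 elements commuting with xyx are {e, xyx, x³yx³, yx²y}.

Answer: {e, xyx, x³yx³, yx²y}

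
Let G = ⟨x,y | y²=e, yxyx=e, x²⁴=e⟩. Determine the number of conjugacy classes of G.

The conjugacy classes (representative and size) are:
  [e] (size 1), [x²³] (size 2), [x²] (size 2), [x³] (size 2), [x²⁰] (size 2), [x¹⁹] (size 2), [x⁶] (size 2), [x⁷] (size 2), [x⁸] (size 2), [x⁹] (size 2), [x¹⁴] (size 2), [x¹¹] (size 2), [x¹²] (size 1), [x⁴y] (size 12), [x⁵y] (size 12).
Class equation: 1 + 2 + 2 + 2 + 2 + 2 + 2 + 2 + 2 + 2 + 2 + 2 + 1 + 12 + 12 = 48 = |G|. So G has 15 conjugacy classes.

Answer: 15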